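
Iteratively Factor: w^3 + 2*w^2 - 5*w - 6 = (w + 3)*(w^2 - w - 2) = (w - 2)*(w + 3)*(w + 1)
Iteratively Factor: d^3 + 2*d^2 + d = (d)*(d^2 + 2*d + 1) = d*(d + 1)*(d + 1)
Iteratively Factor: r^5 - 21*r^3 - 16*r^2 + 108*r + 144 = (r + 2)*(r^4 - 2*r^3 - 17*r^2 + 18*r + 72) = (r + 2)*(r + 3)*(r^3 - 5*r^2 - 2*r + 24) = (r - 3)*(r + 2)*(r + 3)*(r^2 - 2*r - 8) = (r - 4)*(r - 3)*(r + 2)*(r + 3)*(r + 2)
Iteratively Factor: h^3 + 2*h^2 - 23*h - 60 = (h + 3)*(h^2 - h - 20) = (h - 5)*(h + 3)*(h + 4)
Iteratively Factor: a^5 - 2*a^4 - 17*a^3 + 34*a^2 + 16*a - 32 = (a + 4)*(a^4 - 6*a^3 + 7*a^2 + 6*a - 8) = (a - 4)*(a + 4)*(a^3 - 2*a^2 - a + 2) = (a - 4)*(a - 2)*(a + 4)*(a^2 - 1) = (a - 4)*(a - 2)*(a - 1)*(a + 4)*(a + 1)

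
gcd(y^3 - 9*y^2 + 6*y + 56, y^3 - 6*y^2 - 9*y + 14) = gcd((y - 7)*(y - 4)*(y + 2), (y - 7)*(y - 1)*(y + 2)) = y^2 - 5*y - 14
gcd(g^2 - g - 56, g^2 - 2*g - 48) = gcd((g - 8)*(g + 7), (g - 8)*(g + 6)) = g - 8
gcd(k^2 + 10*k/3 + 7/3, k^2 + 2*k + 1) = k + 1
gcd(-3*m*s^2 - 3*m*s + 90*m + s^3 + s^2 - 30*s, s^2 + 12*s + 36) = s + 6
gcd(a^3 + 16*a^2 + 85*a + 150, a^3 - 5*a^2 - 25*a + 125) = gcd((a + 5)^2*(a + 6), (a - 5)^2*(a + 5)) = a + 5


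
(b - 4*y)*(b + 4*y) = b^2 - 16*y^2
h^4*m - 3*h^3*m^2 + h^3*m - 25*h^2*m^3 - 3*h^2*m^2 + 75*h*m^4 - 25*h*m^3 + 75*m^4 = (h - 5*m)*(h - 3*m)*(h + 5*m)*(h*m + m)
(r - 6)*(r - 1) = r^2 - 7*r + 6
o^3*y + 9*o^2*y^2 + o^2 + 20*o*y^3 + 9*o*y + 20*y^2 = (o + 4*y)*(o + 5*y)*(o*y + 1)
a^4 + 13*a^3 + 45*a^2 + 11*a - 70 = (a - 1)*(a + 2)*(a + 5)*(a + 7)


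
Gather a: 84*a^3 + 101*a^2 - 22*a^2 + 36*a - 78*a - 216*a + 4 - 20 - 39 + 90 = 84*a^3 + 79*a^2 - 258*a + 35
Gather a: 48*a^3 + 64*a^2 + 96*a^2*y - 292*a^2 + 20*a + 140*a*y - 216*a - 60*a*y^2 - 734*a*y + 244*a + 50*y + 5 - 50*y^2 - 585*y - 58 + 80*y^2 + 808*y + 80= 48*a^3 + a^2*(96*y - 228) + a*(-60*y^2 - 594*y + 48) + 30*y^2 + 273*y + 27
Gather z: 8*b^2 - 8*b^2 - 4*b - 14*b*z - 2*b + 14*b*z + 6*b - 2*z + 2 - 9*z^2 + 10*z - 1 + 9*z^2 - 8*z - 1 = 0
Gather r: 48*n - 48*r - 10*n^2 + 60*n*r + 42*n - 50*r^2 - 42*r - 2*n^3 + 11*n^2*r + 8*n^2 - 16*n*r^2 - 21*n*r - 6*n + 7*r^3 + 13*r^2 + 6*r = -2*n^3 - 2*n^2 + 84*n + 7*r^3 + r^2*(-16*n - 37) + r*(11*n^2 + 39*n - 84)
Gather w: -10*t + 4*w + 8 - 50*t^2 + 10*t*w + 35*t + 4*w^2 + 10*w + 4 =-50*t^2 + 25*t + 4*w^2 + w*(10*t + 14) + 12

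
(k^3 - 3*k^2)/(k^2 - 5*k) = k*(k - 3)/(k - 5)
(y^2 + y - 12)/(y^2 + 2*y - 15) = (y + 4)/(y + 5)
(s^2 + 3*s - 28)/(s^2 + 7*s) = (s - 4)/s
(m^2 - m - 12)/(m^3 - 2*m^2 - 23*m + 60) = (m + 3)/(m^2 + 2*m - 15)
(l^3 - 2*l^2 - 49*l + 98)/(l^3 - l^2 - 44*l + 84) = (l - 7)/(l - 6)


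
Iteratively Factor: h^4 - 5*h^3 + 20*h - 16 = (h - 4)*(h^3 - h^2 - 4*h + 4) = (h - 4)*(h + 2)*(h^2 - 3*h + 2) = (h - 4)*(h - 2)*(h + 2)*(h - 1)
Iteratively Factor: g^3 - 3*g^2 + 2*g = (g - 1)*(g^2 - 2*g) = g*(g - 1)*(g - 2)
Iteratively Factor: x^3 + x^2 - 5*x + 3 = (x - 1)*(x^2 + 2*x - 3) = (x - 1)^2*(x + 3)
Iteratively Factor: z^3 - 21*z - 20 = (z + 1)*(z^2 - z - 20) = (z - 5)*(z + 1)*(z + 4)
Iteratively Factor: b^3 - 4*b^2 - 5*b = (b + 1)*(b^2 - 5*b) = (b - 5)*(b + 1)*(b)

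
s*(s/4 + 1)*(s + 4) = s^3/4 + 2*s^2 + 4*s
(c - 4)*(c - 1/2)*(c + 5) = c^3 + c^2/2 - 41*c/2 + 10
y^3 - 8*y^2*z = y^2*(y - 8*z)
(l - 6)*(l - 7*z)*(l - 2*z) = l^3 - 9*l^2*z - 6*l^2 + 14*l*z^2 + 54*l*z - 84*z^2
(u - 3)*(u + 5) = u^2 + 2*u - 15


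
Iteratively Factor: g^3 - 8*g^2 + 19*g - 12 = (g - 4)*(g^2 - 4*g + 3) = (g - 4)*(g - 1)*(g - 3)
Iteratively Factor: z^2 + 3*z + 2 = (z + 1)*(z + 2)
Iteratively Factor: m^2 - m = (m)*(m - 1)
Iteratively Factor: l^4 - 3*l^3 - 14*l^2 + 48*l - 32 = (l - 4)*(l^3 + l^2 - 10*l + 8) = (l - 4)*(l + 4)*(l^2 - 3*l + 2) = (l - 4)*(l - 1)*(l + 4)*(l - 2)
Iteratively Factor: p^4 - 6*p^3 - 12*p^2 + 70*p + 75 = (p - 5)*(p^3 - p^2 - 17*p - 15) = (p - 5)^2*(p^2 + 4*p + 3) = (p - 5)^2*(p + 1)*(p + 3)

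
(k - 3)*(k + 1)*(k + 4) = k^3 + 2*k^2 - 11*k - 12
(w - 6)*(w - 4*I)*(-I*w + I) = -I*w^3 - 4*w^2 + 7*I*w^2 + 28*w - 6*I*w - 24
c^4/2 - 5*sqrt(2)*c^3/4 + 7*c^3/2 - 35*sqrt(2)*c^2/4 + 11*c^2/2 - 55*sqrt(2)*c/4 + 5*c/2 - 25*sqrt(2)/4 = (c/2 + 1/2)*(c + 1)*(c + 5)*(c - 5*sqrt(2)/2)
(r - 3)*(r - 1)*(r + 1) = r^3 - 3*r^2 - r + 3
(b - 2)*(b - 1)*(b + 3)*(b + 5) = b^4 + 5*b^3 - 7*b^2 - 29*b + 30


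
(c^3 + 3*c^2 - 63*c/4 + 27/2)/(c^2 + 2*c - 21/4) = (2*c^2 + 9*c - 18)/(2*c + 7)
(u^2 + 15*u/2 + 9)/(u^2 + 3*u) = (u^2 + 15*u/2 + 9)/(u*(u + 3))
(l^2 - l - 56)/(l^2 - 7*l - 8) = (l + 7)/(l + 1)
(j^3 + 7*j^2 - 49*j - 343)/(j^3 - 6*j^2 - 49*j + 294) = (j + 7)/(j - 6)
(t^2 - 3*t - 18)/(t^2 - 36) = (t + 3)/(t + 6)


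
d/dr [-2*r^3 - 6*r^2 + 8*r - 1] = -6*r^2 - 12*r + 8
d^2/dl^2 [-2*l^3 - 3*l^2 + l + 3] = -12*l - 6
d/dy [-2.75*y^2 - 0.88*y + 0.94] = -5.5*y - 0.88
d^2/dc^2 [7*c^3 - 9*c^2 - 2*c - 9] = 42*c - 18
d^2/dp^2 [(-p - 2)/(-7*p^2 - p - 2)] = 2*((p + 2)*(14*p + 1)^2 - 3*(7*p + 5)*(7*p^2 + p + 2))/(7*p^2 + p + 2)^3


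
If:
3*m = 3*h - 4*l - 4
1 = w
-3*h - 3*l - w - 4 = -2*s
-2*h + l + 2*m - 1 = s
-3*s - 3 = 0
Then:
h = -11/15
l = -8/5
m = 1/15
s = -1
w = 1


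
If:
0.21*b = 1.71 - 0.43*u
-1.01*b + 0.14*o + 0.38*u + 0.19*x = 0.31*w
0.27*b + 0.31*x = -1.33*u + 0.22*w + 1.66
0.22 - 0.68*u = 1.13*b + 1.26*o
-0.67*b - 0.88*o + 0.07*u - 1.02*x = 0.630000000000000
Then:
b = -5.90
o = 1.77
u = 6.86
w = 29.79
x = 2.21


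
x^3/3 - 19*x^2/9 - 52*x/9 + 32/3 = (x/3 + 1)*(x - 8)*(x - 4/3)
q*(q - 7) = q^2 - 7*q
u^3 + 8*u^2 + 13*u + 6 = (u + 1)^2*(u + 6)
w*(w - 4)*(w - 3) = w^3 - 7*w^2 + 12*w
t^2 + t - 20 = (t - 4)*(t + 5)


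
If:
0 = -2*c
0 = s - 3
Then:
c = 0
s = 3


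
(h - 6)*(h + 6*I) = h^2 - 6*h + 6*I*h - 36*I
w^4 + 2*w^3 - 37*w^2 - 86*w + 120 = (w - 6)*(w - 1)*(w + 4)*(w + 5)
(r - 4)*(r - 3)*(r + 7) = r^3 - 37*r + 84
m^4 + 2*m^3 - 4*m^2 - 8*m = m*(m - 2)*(m + 2)^2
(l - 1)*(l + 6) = l^2 + 5*l - 6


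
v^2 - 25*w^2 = (v - 5*w)*(v + 5*w)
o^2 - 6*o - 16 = (o - 8)*(o + 2)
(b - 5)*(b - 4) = b^2 - 9*b + 20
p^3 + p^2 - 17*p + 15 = (p - 3)*(p - 1)*(p + 5)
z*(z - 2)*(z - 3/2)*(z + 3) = z^4 - z^3/2 - 15*z^2/2 + 9*z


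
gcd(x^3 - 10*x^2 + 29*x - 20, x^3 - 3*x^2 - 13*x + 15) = x^2 - 6*x + 5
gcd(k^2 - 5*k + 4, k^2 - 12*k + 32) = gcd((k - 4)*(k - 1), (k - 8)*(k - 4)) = k - 4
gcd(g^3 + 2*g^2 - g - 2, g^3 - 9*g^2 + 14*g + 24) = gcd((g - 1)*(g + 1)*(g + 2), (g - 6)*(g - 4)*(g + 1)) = g + 1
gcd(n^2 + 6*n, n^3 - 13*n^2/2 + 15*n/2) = n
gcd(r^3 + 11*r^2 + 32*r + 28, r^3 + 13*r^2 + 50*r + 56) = r^2 + 9*r + 14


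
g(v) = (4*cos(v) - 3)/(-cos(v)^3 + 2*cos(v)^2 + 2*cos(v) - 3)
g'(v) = (4*cos(v) - 3)*(-3*sin(v)*cos(v)^2 + 4*sin(v)*cos(v) + 2*sin(v))/(-cos(v)^3 + 2*cos(v)^2 + 2*cos(v) - 3)^2 - 4*sin(v)/(-cos(v)^3 + 2*cos(v)^2 + 2*cos(v) - 3)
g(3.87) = 2.02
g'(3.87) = -2.10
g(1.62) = 1.03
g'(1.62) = 0.69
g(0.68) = -0.16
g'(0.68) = 4.02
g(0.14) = -32.63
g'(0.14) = 485.83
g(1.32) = 0.84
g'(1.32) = 0.67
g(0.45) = -1.96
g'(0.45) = 14.43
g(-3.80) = 2.17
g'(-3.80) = 2.29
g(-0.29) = -6.56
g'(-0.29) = -54.51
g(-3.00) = 3.40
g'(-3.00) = -1.42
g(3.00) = 3.40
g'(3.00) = 1.42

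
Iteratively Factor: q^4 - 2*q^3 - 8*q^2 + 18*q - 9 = (q - 1)*(q^3 - q^2 - 9*q + 9) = (q - 1)*(q + 3)*(q^2 - 4*q + 3) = (q - 1)^2*(q + 3)*(q - 3)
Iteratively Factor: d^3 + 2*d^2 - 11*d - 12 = (d + 1)*(d^2 + d - 12) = (d - 3)*(d + 1)*(d + 4)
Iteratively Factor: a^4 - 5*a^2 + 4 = (a + 2)*(a^3 - 2*a^2 - a + 2) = (a + 1)*(a + 2)*(a^2 - 3*a + 2) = (a - 1)*(a + 1)*(a + 2)*(a - 2)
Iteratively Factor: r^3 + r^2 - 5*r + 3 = (r + 3)*(r^2 - 2*r + 1) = (r - 1)*(r + 3)*(r - 1)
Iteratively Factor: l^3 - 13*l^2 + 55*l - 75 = (l - 3)*(l^2 - 10*l + 25) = (l - 5)*(l - 3)*(l - 5)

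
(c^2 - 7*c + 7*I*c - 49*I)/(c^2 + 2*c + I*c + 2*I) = (c^2 + 7*c*(-1 + I) - 49*I)/(c^2 + c*(2 + I) + 2*I)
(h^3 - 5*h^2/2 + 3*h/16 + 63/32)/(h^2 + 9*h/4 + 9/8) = (8*h^2 - 26*h + 21)/(4*(2*h + 3))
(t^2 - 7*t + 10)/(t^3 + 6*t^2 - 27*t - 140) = (t - 2)/(t^2 + 11*t + 28)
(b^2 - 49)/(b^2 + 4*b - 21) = (b - 7)/(b - 3)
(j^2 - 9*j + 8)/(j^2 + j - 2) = (j - 8)/(j + 2)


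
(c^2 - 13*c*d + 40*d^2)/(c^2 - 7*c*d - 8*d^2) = (c - 5*d)/(c + d)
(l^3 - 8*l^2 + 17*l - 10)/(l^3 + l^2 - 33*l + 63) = (l^3 - 8*l^2 + 17*l - 10)/(l^3 + l^2 - 33*l + 63)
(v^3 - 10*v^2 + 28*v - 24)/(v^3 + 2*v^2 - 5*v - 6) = (v^2 - 8*v + 12)/(v^2 + 4*v + 3)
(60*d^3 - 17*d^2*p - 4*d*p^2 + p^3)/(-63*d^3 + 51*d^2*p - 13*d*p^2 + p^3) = (-20*d^2 - d*p + p^2)/(21*d^2 - 10*d*p + p^2)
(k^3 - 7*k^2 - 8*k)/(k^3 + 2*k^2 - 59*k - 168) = k*(k + 1)/(k^2 + 10*k + 21)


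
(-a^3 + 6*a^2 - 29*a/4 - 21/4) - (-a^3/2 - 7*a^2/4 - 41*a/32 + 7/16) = -a^3/2 + 31*a^2/4 - 191*a/32 - 91/16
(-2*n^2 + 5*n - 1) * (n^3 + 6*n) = -2*n^5 + 5*n^4 - 13*n^3 + 30*n^2 - 6*n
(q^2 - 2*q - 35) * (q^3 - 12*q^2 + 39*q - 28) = q^5 - 14*q^4 + 28*q^3 + 314*q^2 - 1309*q + 980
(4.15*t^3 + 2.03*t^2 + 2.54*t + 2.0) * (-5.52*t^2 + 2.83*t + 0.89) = -22.908*t^5 + 0.538900000000003*t^4 - 4.5824*t^3 - 2.0451*t^2 + 7.9206*t + 1.78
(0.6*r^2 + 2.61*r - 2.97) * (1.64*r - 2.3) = 0.984*r^3 + 2.9004*r^2 - 10.8738*r + 6.831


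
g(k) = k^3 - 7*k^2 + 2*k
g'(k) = 3*k^2 - 14*k + 2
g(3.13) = -31.65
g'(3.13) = -12.43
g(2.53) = -23.55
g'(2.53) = -14.22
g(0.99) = -3.91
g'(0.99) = -8.92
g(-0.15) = -0.46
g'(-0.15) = 4.17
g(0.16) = 0.14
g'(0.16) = -0.16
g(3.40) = -34.82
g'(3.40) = -10.92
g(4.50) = -41.62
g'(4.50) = -0.25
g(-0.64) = -4.41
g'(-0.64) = 12.19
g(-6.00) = -480.00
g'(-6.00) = 194.00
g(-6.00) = -480.00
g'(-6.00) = 194.00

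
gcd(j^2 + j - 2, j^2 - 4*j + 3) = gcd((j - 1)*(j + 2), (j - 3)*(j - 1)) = j - 1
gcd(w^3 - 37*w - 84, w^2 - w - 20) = w + 4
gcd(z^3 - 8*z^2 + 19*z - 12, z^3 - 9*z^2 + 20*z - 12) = z - 1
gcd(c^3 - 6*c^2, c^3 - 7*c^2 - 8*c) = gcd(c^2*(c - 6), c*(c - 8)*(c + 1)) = c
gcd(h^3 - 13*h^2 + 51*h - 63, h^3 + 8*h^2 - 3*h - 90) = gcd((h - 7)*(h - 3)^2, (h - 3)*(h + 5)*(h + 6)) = h - 3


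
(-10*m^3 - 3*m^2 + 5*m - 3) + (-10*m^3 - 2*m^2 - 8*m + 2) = -20*m^3 - 5*m^2 - 3*m - 1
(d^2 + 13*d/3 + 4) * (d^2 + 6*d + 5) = d^4 + 31*d^3/3 + 35*d^2 + 137*d/3 + 20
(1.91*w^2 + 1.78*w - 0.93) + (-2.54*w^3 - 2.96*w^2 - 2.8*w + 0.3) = -2.54*w^3 - 1.05*w^2 - 1.02*w - 0.63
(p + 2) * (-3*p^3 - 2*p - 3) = -3*p^4 - 6*p^3 - 2*p^2 - 7*p - 6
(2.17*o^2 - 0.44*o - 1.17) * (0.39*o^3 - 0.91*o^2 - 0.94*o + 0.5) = 0.8463*o^5 - 2.1463*o^4 - 2.0957*o^3 + 2.5633*o^2 + 0.8798*o - 0.585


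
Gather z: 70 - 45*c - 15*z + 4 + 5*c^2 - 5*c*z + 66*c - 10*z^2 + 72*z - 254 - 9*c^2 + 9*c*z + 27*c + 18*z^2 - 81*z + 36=-4*c^2 + 48*c + 8*z^2 + z*(4*c - 24) - 144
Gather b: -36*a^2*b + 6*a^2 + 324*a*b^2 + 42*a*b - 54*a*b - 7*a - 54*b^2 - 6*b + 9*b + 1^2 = 6*a^2 - 7*a + b^2*(324*a - 54) + b*(-36*a^2 - 12*a + 3) + 1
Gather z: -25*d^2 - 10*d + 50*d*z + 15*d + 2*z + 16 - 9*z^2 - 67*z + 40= -25*d^2 + 5*d - 9*z^2 + z*(50*d - 65) + 56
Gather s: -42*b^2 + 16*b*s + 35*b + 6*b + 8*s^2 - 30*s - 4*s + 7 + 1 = -42*b^2 + 41*b + 8*s^2 + s*(16*b - 34) + 8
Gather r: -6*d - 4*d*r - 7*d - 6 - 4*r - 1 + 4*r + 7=-4*d*r - 13*d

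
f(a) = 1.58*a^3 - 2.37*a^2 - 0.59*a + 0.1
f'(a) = 4.74*a^2 - 4.74*a - 0.59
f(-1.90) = -18.17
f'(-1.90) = 25.53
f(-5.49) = -329.53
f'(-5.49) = 168.30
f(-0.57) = -0.63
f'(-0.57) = 3.65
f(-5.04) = -259.41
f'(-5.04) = 143.70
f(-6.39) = -505.15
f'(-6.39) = 223.24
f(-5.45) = -322.85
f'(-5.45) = 166.03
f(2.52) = 8.85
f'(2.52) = 17.57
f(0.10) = 0.02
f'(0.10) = -1.02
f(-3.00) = -62.12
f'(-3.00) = 56.29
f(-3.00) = -62.12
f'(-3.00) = 56.29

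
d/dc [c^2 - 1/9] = 2*c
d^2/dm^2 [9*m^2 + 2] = 18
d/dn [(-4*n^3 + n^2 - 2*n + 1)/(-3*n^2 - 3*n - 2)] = (12*n^4 + 24*n^3 + 15*n^2 + 2*n + 7)/(9*n^4 + 18*n^3 + 21*n^2 + 12*n + 4)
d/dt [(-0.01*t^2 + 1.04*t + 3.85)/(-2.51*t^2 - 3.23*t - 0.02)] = (2.6427*t^2 + 19.3274*t + 12.4147)/(6.3001*t^4 + 16.2146*t^3 + 10.5333*t^2 + 0.1292*t + 0.0004)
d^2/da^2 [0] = 0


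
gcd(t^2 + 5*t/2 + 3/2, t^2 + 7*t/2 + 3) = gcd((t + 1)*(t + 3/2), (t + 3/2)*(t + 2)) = t + 3/2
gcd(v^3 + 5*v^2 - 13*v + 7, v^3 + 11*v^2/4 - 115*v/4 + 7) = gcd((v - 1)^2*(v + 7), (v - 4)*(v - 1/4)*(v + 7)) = v + 7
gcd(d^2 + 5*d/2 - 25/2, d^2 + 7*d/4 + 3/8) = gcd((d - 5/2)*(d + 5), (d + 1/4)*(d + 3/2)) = 1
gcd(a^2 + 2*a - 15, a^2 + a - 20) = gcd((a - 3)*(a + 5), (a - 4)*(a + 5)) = a + 5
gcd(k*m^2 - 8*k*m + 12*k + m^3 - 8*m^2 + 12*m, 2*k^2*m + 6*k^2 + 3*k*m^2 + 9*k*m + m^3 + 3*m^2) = k + m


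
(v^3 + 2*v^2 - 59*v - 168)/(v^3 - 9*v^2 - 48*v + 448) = (v + 3)/(v - 8)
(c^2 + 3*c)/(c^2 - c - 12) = c/(c - 4)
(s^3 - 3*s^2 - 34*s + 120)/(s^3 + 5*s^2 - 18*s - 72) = (s - 5)/(s + 3)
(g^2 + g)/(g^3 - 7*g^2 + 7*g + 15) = g/(g^2 - 8*g + 15)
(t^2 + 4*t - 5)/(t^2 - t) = (t + 5)/t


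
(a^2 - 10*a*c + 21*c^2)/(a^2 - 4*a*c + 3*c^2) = (a - 7*c)/(a - c)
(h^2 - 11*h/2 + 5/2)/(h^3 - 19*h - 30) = (h - 1/2)/(h^2 + 5*h + 6)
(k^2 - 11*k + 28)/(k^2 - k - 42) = (k - 4)/(k + 6)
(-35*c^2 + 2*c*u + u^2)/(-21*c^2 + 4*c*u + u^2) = (-5*c + u)/(-3*c + u)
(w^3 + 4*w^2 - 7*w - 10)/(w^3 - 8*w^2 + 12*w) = (w^2 + 6*w + 5)/(w*(w - 6))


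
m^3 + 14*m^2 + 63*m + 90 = (m + 3)*(m + 5)*(m + 6)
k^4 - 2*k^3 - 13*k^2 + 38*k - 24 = (k - 3)*(k - 2)*(k - 1)*(k + 4)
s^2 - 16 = (s - 4)*(s + 4)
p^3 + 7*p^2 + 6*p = p*(p + 1)*(p + 6)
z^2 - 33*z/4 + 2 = (z - 8)*(z - 1/4)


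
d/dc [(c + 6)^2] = 2*c + 12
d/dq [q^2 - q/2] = 2*q - 1/2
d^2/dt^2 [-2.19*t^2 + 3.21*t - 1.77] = -4.38000000000000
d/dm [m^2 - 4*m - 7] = 2*m - 4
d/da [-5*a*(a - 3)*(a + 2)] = -15*a^2 + 10*a + 30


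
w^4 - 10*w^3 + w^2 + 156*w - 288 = (w - 8)*(w - 3)^2*(w + 4)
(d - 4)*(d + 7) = d^2 + 3*d - 28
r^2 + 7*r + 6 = (r + 1)*(r + 6)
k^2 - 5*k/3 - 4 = (k - 3)*(k + 4/3)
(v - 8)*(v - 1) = v^2 - 9*v + 8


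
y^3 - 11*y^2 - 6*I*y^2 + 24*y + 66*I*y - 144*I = (y - 8)*(y - 3)*(y - 6*I)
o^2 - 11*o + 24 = (o - 8)*(o - 3)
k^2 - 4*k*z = k*(k - 4*z)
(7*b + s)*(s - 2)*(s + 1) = 7*b*s^2 - 7*b*s - 14*b + s^3 - s^2 - 2*s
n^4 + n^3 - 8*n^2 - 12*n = n*(n - 3)*(n + 2)^2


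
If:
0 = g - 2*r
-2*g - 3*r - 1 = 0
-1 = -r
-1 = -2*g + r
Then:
No Solution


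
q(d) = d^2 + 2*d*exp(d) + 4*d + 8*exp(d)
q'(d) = 2*d*exp(d) + 2*d + 10*exp(d) + 4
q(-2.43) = -3.54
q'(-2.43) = -0.41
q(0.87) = 27.49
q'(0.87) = 33.76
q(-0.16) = 5.93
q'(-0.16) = 11.93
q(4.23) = 1165.90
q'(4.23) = 1280.98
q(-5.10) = 5.60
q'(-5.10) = -6.20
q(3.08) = 329.91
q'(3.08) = 361.78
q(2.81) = 245.36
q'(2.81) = 269.07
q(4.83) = 2253.87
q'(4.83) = 2475.31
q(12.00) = 5208345.33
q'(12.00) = 5533690.91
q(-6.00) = 11.99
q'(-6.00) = -8.00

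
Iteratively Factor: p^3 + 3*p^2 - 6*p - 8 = (p + 1)*(p^2 + 2*p - 8) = (p + 1)*(p + 4)*(p - 2)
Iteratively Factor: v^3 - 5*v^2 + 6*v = (v - 2)*(v^2 - 3*v) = v*(v - 2)*(v - 3)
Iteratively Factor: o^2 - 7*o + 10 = (o - 2)*(o - 5)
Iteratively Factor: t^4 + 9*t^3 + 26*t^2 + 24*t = (t)*(t^3 + 9*t^2 + 26*t + 24) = t*(t + 3)*(t^2 + 6*t + 8) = t*(t + 3)*(t + 4)*(t + 2)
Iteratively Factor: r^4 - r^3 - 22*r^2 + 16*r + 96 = (r - 4)*(r^3 + 3*r^2 - 10*r - 24) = (r - 4)*(r + 4)*(r^2 - r - 6) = (r - 4)*(r - 3)*(r + 4)*(r + 2)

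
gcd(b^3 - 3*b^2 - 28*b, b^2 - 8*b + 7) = b - 7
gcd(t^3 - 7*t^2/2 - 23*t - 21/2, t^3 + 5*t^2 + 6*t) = t + 3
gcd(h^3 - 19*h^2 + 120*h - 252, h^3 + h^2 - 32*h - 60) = h - 6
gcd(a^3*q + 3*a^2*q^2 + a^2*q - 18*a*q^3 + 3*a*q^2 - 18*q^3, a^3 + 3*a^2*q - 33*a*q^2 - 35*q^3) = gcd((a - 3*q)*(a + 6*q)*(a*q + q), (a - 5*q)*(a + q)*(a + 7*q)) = 1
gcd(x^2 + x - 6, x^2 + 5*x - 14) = x - 2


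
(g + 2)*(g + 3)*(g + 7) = g^3 + 12*g^2 + 41*g + 42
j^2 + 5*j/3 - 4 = (j - 4/3)*(j + 3)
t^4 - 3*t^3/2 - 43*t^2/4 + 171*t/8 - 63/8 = (t - 3)*(t - 3/2)*(t - 1/2)*(t + 7/2)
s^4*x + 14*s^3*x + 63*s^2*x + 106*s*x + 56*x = (s + 2)*(s + 4)*(s + 7)*(s*x + x)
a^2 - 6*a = a*(a - 6)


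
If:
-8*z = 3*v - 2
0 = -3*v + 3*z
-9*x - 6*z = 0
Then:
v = 2/11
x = -4/33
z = 2/11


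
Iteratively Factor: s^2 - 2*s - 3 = (s - 3)*(s + 1)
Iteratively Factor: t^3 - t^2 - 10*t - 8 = (t - 4)*(t^2 + 3*t + 2) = (t - 4)*(t + 2)*(t + 1)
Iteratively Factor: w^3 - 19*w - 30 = (w + 2)*(w^2 - 2*w - 15) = (w - 5)*(w + 2)*(w + 3)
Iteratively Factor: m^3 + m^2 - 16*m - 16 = (m + 4)*(m^2 - 3*m - 4) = (m - 4)*(m + 4)*(m + 1)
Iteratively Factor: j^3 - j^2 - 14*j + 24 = (j + 4)*(j^2 - 5*j + 6) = (j - 2)*(j + 4)*(j - 3)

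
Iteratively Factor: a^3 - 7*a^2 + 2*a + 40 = (a - 5)*(a^2 - 2*a - 8) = (a - 5)*(a + 2)*(a - 4)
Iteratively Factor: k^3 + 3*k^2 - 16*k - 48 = (k - 4)*(k^2 + 7*k + 12) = (k - 4)*(k + 4)*(k + 3)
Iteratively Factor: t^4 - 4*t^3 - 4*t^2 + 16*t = (t - 4)*(t^3 - 4*t) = (t - 4)*(t + 2)*(t^2 - 2*t) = (t - 4)*(t - 2)*(t + 2)*(t)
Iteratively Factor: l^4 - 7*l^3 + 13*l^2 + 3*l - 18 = (l - 3)*(l^3 - 4*l^2 + l + 6) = (l - 3)*(l + 1)*(l^2 - 5*l + 6) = (l - 3)*(l - 2)*(l + 1)*(l - 3)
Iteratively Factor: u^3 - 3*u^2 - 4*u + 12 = (u + 2)*(u^2 - 5*u + 6) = (u - 3)*(u + 2)*(u - 2)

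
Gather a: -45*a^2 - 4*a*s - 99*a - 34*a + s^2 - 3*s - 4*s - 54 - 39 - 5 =-45*a^2 + a*(-4*s - 133) + s^2 - 7*s - 98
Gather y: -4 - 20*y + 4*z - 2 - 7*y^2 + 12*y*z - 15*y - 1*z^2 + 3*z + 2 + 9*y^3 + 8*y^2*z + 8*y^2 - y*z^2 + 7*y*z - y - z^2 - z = 9*y^3 + y^2*(8*z + 1) + y*(-z^2 + 19*z - 36) - 2*z^2 + 6*z - 4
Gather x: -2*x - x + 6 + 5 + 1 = 12 - 3*x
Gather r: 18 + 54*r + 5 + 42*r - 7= 96*r + 16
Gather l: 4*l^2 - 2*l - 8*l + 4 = 4*l^2 - 10*l + 4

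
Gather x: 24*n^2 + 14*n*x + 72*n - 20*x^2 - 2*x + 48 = 24*n^2 + 72*n - 20*x^2 + x*(14*n - 2) + 48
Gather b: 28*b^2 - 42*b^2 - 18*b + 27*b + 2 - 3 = -14*b^2 + 9*b - 1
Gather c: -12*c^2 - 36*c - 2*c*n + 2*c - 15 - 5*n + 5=-12*c^2 + c*(-2*n - 34) - 5*n - 10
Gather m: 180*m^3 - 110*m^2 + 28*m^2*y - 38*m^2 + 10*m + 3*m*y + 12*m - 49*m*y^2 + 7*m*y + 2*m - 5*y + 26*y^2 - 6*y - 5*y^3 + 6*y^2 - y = 180*m^3 + m^2*(28*y - 148) + m*(-49*y^2 + 10*y + 24) - 5*y^3 + 32*y^2 - 12*y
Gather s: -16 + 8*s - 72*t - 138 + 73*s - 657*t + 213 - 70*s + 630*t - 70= 11*s - 99*t - 11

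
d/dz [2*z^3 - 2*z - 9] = 6*z^2 - 2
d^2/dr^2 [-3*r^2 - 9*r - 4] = -6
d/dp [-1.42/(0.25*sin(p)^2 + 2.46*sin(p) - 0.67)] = (0.71*sin(p) + 3.4932)*cos(p)/(0.25*sin(p)^2 + 2.46*sin(p) - 0.67)^2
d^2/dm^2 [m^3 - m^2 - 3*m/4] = 6*m - 2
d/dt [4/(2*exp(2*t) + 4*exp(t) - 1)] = -16*(exp(t) + 1)*exp(t)/(2*exp(2*t) + 4*exp(t) - 1)^2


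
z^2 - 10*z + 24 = (z - 6)*(z - 4)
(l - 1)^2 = l^2 - 2*l + 1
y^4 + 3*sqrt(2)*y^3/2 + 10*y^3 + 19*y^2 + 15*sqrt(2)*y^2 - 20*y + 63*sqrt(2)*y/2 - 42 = (y + 3)*(y + 7)*(y - sqrt(2)/2)*(y + 2*sqrt(2))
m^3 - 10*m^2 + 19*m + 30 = (m - 6)*(m - 5)*(m + 1)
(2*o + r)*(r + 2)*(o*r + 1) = 2*o^2*r^2 + 4*o^2*r + o*r^3 + 2*o*r^2 + 2*o*r + 4*o + r^2 + 2*r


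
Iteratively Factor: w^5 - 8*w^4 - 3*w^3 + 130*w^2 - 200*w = (w)*(w^4 - 8*w^3 - 3*w^2 + 130*w - 200) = w*(w - 5)*(w^3 - 3*w^2 - 18*w + 40) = w*(w - 5)*(w - 2)*(w^2 - w - 20) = w*(w - 5)^2*(w - 2)*(w + 4)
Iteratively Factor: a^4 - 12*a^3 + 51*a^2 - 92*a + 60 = (a - 2)*(a^3 - 10*a^2 + 31*a - 30) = (a - 3)*(a - 2)*(a^2 - 7*a + 10) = (a - 5)*(a - 3)*(a - 2)*(a - 2)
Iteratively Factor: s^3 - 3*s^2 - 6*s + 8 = (s - 1)*(s^2 - 2*s - 8) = (s - 1)*(s + 2)*(s - 4)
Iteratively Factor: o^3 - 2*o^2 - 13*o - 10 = (o + 1)*(o^2 - 3*o - 10) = (o + 1)*(o + 2)*(o - 5)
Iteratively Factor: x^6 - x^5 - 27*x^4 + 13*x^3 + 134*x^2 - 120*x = (x - 1)*(x^5 - 27*x^3 - 14*x^2 + 120*x) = (x - 1)*(x + 4)*(x^4 - 4*x^3 - 11*x^2 + 30*x) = x*(x - 1)*(x + 4)*(x^3 - 4*x^2 - 11*x + 30) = x*(x - 5)*(x - 1)*(x + 4)*(x^2 + x - 6) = x*(x - 5)*(x - 2)*(x - 1)*(x + 4)*(x + 3)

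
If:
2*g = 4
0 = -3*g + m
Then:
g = 2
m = 6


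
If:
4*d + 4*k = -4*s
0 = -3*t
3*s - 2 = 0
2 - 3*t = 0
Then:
No Solution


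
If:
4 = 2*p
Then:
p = 2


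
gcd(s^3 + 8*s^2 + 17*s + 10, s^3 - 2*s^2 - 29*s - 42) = s + 2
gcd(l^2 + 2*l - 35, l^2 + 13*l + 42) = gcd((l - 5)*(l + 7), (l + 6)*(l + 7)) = l + 7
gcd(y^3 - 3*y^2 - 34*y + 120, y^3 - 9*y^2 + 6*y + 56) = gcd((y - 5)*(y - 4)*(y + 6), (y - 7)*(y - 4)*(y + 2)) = y - 4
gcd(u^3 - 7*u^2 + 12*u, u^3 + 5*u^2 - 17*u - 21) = u - 3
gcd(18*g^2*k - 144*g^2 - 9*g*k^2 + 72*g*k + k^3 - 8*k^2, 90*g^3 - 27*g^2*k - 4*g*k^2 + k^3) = 18*g^2 - 9*g*k + k^2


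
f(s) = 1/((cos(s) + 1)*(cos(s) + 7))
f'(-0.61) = -0.03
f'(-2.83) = -22.03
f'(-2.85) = -26.89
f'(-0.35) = -0.01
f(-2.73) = 1.97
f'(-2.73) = -9.56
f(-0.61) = 0.07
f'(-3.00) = -234.85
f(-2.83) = 3.43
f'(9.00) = 8.70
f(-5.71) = 0.07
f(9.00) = 1.85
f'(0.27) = 0.01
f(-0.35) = 0.06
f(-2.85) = 3.92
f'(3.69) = -4.04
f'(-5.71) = 0.03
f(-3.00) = 16.63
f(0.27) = 0.06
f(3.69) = 1.11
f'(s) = sin(s)/((cos(s) + 1)*(cos(s) + 7)^2) + sin(s)/((cos(s) + 1)^2*(cos(s) + 7)) = 2*(cos(s) + 4)*sin(s)/((cos(s) + 1)^2*(cos(s) + 7)^2)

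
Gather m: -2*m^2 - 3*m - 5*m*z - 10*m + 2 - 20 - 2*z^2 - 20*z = -2*m^2 + m*(-5*z - 13) - 2*z^2 - 20*z - 18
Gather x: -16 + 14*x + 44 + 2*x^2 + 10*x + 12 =2*x^2 + 24*x + 40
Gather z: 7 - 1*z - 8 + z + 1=0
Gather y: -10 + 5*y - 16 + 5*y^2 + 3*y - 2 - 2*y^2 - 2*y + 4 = 3*y^2 + 6*y - 24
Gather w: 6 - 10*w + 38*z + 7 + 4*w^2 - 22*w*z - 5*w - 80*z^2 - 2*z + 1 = 4*w^2 + w*(-22*z - 15) - 80*z^2 + 36*z + 14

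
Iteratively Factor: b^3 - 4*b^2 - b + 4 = (b - 4)*(b^2 - 1) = (b - 4)*(b + 1)*(b - 1)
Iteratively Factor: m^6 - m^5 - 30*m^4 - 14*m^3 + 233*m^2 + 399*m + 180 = (m - 5)*(m^5 + 4*m^4 - 10*m^3 - 64*m^2 - 87*m - 36) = (m - 5)*(m + 1)*(m^4 + 3*m^3 - 13*m^2 - 51*m - 36) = (m - 5)*(m - 4)*(m + 1)*(m^3 + 7*m^2 + 15*m + 9) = (m - 5)*(m - 4)*(m + 1)*(m + 3)*(m^2 + 4*m + 3) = (m - 5)*(m - 4)*(m + 1)*(m + 3)^2*(m + 1)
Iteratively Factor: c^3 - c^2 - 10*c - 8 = (c + 1)*(c^2 - 2*c - 8) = (c - 4)*(c + 1)*(c + 2)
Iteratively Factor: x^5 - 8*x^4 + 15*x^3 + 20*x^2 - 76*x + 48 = (x - 3)*(x^4 - 5*x^3 + 20*x - 16) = (x - 3)*(x - 1)*(x^3 - 4*x^2 - 4*x + 16) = (x - 3)*(x - 1)*(x + 2)*(x^2 - 6*x + 8) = (x - 3)*(x - 2)*(x - 1)*(x + 2)*(x - 4)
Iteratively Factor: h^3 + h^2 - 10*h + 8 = (h - 1)*(h^2 + 2*h - 8) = (h - 1)*(h + 4)*(h - 2)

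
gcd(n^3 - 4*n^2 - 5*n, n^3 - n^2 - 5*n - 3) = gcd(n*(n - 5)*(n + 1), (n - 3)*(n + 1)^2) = n + 1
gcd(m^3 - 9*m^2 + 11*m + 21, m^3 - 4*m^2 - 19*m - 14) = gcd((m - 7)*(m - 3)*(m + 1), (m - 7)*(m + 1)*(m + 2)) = m^2 - 6*m - 7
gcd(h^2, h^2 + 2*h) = h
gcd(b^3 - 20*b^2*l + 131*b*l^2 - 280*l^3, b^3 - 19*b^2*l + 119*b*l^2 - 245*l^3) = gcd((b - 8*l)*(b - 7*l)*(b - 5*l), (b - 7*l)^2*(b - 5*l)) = b^2 - 12*b*l + 35*l^2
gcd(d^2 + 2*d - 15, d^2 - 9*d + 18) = d - 3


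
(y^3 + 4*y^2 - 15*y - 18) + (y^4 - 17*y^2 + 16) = y^4 + y^3 - 13*y^2 - 15*y - 2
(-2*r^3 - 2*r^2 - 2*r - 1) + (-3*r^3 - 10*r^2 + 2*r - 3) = -5*r^3 - 12*r^2 - 4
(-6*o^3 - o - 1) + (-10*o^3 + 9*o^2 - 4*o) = -16*o^3 + 9*o^2 - 5*o - 1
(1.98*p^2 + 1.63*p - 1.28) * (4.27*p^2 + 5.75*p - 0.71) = 8.4546*p^4 + 18.3451*p^3 + 2.5011*p^2 - 8.5173*p + 0.9088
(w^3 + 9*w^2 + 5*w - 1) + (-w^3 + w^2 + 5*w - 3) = 10*w^2 + 10*w - 4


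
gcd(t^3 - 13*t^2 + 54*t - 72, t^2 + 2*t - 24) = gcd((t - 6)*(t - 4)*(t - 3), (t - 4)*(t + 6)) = t - 4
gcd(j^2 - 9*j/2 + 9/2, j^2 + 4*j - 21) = j - 3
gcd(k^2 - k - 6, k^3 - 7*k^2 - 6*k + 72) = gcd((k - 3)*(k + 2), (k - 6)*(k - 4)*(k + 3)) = 1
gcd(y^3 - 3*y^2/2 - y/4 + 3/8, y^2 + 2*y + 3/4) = y + 1/2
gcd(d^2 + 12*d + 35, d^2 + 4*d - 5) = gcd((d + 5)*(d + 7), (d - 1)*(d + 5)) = d + 5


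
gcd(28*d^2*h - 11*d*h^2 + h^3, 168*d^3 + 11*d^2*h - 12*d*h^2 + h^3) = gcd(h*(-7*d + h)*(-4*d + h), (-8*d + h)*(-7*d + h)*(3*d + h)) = 7*d - h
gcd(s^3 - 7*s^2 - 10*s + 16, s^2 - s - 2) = 1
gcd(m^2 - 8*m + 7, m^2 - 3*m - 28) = m - 7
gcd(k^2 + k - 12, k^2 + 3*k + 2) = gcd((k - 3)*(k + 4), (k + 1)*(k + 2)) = 1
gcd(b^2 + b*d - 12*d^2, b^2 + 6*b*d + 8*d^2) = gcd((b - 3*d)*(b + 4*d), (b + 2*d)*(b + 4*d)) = b + 4*d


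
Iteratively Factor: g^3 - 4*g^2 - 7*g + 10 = (g - 5)*(g^2 + g - 2) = (g - 5)*(g - 1)*(g + 2)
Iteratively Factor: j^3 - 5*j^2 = (j - 5)*(j^2) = j*(j - 5)*(j)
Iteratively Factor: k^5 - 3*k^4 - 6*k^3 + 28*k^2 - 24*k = (k - 2)*(k^4 - k^3 - 8*k^2 + 12*k) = (k - 2)*(k + 3)*(k^3 - 4*k^2 + 4*k) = (k - 2)^2*(k + 3)*(k^2 - 2*k) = k*(k - 2)^2*(k + 3)*(k - 2)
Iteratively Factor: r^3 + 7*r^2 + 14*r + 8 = (r + 4)*(r^2 + 3*r + 2) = (r + 1)*(r + 4)*(r + 2)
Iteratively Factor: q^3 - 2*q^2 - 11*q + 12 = (q - 4)*(q^2 + 2*q - 3) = (q - 4)*(q + 3)*(q - 1)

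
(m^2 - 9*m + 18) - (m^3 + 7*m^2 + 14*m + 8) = -m^3 - 6*m^2 - 23*m + 10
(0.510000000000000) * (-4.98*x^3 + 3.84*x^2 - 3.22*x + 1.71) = -2.5398*x^3 + 1.9584*x^2 - 1.6422*x + 0.8721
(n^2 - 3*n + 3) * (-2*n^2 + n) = -2*n^4 + 7*n^3 - 9*n^2 + 3*n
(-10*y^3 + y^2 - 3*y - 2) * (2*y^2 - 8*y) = -20*y^5 + 82*y^4 - 14*y^3 + 20*y^2 + 16*y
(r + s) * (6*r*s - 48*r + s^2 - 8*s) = 6*r^2*s - 48*r^2 + 7*r*s^2 - 56*r*s + s^3 - 8*s^2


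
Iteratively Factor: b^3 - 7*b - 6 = (b + 1)*(b^2 - b - 6) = (b - 3)*(b + 1)*(b + 2)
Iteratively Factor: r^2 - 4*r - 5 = (r - 5)*(r + 1)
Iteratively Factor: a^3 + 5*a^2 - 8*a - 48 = (a + 4)*(a^2 + a - 12) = (a + 4)^2*(a - 3)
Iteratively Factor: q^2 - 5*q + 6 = (q - 2)*(q - 3)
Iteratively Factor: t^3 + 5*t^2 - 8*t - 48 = (t - 3)*(t^2 + 8*t + 16) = (t - 3)*(t + 4)*(t + 4)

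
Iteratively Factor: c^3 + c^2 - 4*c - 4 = (c - 2)*(c^2 + 3*c + 2) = (c - 2)*(c + 2)*(c + 1)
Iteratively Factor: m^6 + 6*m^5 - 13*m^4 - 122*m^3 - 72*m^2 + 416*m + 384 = (m + 4)*(m^5 + 2*m^4 - 21*m^3 - 38*m^2 + 80*m + 96) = (m + 4)^2*(m^4 - 2*m^3 - 13*m^2 + 14*m + 24) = (m - 4)*(m + 4)^2*(m^3 + 2*m^2 - 5*m - 6) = (m - 4)*(m + 3)*(m + 4)^2*(m^2 - m - 2) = (m - 4)*(m + 1)*(m + 3)*(m + 4)^2*(m - 2)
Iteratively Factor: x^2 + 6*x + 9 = (x + 3)*(x + 3)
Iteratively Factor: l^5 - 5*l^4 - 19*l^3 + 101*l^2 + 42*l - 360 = (l + 2)*(l^4 - 7*l^3 - 5*l^2 + 111*l - 180) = (l - 3)*(l + 2)*(l^3 - 4*l^2 - 17*l + 60) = (l - 3)*(l + 2)*(l + 4)*(l^2 - 8*l + 15) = (l - 3)^2*(l + 2)*(l + 4)*(l - 5)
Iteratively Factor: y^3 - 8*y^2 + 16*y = (y - 4)*(y^2 - 4*y) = (y - 4)^2*(y)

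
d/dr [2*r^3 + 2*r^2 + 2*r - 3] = 6*r^2 + 4*r + 2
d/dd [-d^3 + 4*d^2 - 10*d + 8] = -3*d^2 + 8*d - 10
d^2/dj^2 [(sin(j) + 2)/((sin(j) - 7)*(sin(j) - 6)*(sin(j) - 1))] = 2*(-2*sin(j)^6 + 10*sin(j)^5 + 179*sin(j)^4 - 1403*sin(j)^3 + 2210*sin(j)^2 + 2140*sin(j) - 7184)/((sin(j) - 7)^3*(sin(j) - 6)^3*(sin(j) - 1)^2)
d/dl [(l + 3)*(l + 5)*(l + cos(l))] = -(l + 3)*(l + 5)*(sin(l) - 1) + (l + 3)*(l + cos(l)) + (l + 5)*(l + cos(l))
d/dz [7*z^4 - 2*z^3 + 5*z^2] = 2*z*(14*z^2 - 3*z + 5)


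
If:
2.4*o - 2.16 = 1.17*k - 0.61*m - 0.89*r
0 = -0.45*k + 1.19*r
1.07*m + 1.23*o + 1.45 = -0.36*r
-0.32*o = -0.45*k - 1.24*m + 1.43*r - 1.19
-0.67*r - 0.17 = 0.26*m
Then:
No Solution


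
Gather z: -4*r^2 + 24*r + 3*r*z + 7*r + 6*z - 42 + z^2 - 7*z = -4*r^2 + 31*r + z^2 + z*(3*r - 1) - 42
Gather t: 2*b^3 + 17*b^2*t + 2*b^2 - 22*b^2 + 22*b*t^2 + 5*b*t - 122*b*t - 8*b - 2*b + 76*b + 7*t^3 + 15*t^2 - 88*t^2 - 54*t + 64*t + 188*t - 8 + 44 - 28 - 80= 2*b^3 - 20*b^2 + 66*b + 7*t^3 + t^2*(22*b - 73) + t*(17*b^2 - 117*b + 198) - 72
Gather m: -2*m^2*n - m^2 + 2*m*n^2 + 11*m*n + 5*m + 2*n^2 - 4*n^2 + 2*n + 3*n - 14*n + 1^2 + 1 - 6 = m^2*(-2*n - 1) + m*(2*n^2 + 11*n + 5) - 2*n^2 - 9*n - 4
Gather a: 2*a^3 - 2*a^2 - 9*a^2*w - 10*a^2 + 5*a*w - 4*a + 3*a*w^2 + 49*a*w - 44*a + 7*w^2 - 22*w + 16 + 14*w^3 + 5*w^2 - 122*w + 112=2*a^3 + a^2*(-9*w - 12) + a*(3*w^2 + 54*w - 48) + 14*w^3 + 12*w^2 - 144*w + 128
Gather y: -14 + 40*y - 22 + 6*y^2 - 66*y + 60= 6*y^2 - 26*y + 24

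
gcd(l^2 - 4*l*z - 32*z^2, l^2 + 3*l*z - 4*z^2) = l + 4*z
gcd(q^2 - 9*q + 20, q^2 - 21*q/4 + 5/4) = q - 5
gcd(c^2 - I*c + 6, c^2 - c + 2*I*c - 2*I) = c + 2*I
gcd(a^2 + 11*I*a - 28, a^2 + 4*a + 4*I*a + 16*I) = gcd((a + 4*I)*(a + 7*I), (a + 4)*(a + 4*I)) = a + 4*I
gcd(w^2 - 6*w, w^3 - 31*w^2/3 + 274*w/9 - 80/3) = w - 6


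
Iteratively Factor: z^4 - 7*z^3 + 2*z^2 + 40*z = (z - 4)*(z^3 - 3*z^2 - 10*z) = (z - 5)*(z - 4)*(z^2 + 2*z) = z*(z - 5)*(z - 4)*(z + 2)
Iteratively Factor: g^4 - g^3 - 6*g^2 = (g)*(g^3 - g^2 - 6*g) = g*(g + 2)*(g^2 - 3*g) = g^2*(g + 2)*(g - 3)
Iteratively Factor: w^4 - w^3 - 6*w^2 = (w)*(w^3 - w^2 - 6*w) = w*(w + 2)*(w^2 - 3*w) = w*(w - 3)*(w + 2)*(w)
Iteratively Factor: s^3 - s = (s - 1)*(s^2 + s) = (s - 1)*(s + 1)*(s)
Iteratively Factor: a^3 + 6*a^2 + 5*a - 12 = (a - 1)*(a^2 + 7*a + 12) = (a - 1)*(a + 4)*(a + 3)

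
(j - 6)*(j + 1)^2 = j^3 - 4*j^2 - 11*j - 6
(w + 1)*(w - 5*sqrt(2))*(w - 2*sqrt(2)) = w^3 - 7*sqrt(2)*w^2 + w^2 - 7*sqrt(2)*w + 20*w + 20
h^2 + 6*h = h*(h + 6)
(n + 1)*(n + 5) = n^2 + 6*n + 5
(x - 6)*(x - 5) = x^2 - 11*x + 30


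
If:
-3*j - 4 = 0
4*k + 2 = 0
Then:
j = -4/3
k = -1/2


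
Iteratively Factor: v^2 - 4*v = (v - 4)*(v)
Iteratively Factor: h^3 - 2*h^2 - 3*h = (h - 3)*(h^2 + h) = (h - 3)*(h + 1)*(h)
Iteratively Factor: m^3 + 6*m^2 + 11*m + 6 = (m + 2)*(m^2 + 4*m + 3) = (m + 2)*(m + 3)*(m + 1)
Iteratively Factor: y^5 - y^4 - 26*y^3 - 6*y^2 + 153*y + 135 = (y - 3)*(y^4 + 2*y^3 - 20*y^2 - 66*y - 45) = (y - 3)*(y + 3)*(y^3 - y^2 - 17*y - 15) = (y - 3)*(y + 1)*(y + 3)*(y^2 - 2*y - 15) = (y - 5)*(y - 3)*(y + 1)*(y + 3)*(y + 3)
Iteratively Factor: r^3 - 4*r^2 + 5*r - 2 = (r - 1)*(r^2 - 3*r + 2) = (r - 2)*(r - 1)*(r - 1)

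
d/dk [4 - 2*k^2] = -4*k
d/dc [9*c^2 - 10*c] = 18*c - 10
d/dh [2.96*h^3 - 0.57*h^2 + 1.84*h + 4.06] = 8.88*h^2 - 1.14*h + 1.84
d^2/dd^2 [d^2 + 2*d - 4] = 2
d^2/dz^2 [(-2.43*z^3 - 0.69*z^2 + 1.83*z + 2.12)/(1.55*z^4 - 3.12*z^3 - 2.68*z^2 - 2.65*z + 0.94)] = (-11.67615*z^9 - 9.94635000000005*z^8 + 12.21462*z^7 - 157.997846*z^6 - 74.787228*z^5 + 198.874206*z^4 + 126.591626*z^3 + 249.756588*z^2 + 142.420584*z + 48.3545)/(3.723875*z^12 - 22.4874*z^11 + 25.94886*z^10 + 28.291677*z^9 + 38.801034*z^8 - 105.842184*z^7 - 115.521199*z^6 - 98.837556*z^5 + 14.533728*z^4 + 13.175159*z^3 + 12.699306*z^2 - 7.02462*z + 0.830584)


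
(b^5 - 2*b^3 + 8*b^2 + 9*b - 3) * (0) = 0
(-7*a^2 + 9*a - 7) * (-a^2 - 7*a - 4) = 7*a^4 + 40*a^3 - 28*a^2 + 13*a + 28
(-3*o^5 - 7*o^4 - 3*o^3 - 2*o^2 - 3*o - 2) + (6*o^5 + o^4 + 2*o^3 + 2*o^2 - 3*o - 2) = 3*o^5 - 6*o^4 - o^3 - 6*o - 4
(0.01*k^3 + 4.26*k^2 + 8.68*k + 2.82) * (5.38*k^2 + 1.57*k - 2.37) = 0.0538*k^5 + 22.9345*k^4 + 53.3629*k^3 + 18.703*k^2 - 16.1442*k - 6.6834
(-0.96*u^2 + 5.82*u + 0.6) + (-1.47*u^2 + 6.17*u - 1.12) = -2.43*u^2 + 11.99*u - 0.52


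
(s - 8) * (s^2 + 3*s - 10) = s^3 - 5*s^2 - 34*s + 80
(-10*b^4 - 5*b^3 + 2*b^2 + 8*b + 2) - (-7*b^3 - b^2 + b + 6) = -10*b^4 + 2*b^3 + 3*b^2 + 7*b - 4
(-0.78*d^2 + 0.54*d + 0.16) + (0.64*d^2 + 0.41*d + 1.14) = -0.14*d^2 + 0.95*d + 1.3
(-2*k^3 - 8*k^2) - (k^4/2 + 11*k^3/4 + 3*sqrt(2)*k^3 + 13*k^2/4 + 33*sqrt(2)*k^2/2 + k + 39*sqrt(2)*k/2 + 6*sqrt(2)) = -k^4/2 - 19*k^3/4 - 3*sqrt(2)*k^3 - 33*sqrt(2)*k^2/2 - 45*k^2/4 - 39*sqrt(2)*k/2 - k - 6*sqrt(2)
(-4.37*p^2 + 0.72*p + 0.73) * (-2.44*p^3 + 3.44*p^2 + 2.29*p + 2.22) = 10.6628*p^5 - 16.7896*p^4 - 9.3117*p^3 - 5.5414*p^2 + 3.2701*p + 1.6206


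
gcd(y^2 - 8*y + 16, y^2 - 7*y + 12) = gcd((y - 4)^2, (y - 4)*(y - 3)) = y - 4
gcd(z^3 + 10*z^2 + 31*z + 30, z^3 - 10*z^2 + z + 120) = z + 3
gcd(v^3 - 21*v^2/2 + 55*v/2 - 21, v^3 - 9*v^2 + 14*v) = v^2 - 9*v + 14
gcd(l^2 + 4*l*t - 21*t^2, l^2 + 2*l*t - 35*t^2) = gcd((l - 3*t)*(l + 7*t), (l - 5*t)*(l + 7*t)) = l + 7*t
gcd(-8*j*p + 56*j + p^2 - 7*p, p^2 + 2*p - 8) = 1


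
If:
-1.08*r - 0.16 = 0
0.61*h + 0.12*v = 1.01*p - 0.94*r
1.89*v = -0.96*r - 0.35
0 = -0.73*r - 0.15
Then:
No Solution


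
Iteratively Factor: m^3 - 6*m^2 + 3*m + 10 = (m + 1)*(m^2 - 7*m + 10) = (m - 5)*(m + 1)*(m - 2)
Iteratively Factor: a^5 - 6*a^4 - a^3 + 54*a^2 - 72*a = (a - 2)*(a^4 - 4*a^3 - 9*a^2 + 36*a) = (a - 2)*(a + 3)*(a^3 - 7*a^2 + 12*a) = a*(a - 2)*(a + 3)*(a^2 - 7*a + 12) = a*(a - 3)*(a - 2)*(a + 3)*(a - 4)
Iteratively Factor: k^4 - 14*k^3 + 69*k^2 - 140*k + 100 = (k - 2)*(k^3 - 12*k^2 + 45*k - 50) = (k - 5)*(k - 2)*(k^2 - 7*k + 10) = (k - 5)^2*(k - 2)*(k - 2)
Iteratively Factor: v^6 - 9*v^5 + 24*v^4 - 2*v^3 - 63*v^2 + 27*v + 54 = (v - 2)*(v^5 - 7*v^4 + 10*v^3 + 18*v^2 - 27*v - 27) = (v - 2)*(v + 1)*(v^4 - 8*v^3 + 18*v^2 - 27) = (v - 3)*(v - 2)*(v + 1)*(v^3 - 5*v^2 + 3*v + 9) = (v - 3)^2*(v - 2)*(v + 1)*(v^2 - 2*v - 3) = (v - 3)^2*(v - 2)*(v + 1)^2*(v - 3)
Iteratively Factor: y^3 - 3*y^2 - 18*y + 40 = (y + 4)*(y^2 - 7*y + 10) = (y - 2)*(y + 4)*(y - 5)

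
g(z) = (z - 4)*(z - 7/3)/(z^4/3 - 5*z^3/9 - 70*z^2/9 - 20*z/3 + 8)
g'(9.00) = -0.00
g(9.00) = 0.03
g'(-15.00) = 0.00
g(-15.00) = 0.02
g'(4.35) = -0.03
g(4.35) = -0.01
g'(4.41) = -0.03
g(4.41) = -0.01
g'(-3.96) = 2.75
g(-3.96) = 1.73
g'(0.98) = 3.06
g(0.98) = -0.66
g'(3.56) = -0.01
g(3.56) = 0.01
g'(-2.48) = -3.29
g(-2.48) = -14.05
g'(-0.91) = -2.17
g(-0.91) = 1.92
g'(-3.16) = 129.88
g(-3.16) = 18.14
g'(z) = (z - 4)*(z - 7/3)*(-4*z^3/3 + 5*z^2/3 + 140*z/9 + 20/3)/(z^4/3 - 5*z^3/9 - 70*z^2/9 - 20*z/3 + 8)^2 + (z - 4)/(z^4/3 - 5*z^3/9 - 70*z^2/9 - 20*z/3 + 8) + (z - 7/3)/(z^4/3 - 5*z^3/9 - 70*z^2/9 - 20*z/3 + 8)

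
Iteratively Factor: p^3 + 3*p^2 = (p)*(p^2 + 3*p) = p*(p + 3)*(p)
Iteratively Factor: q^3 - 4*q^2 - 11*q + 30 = (q - 5)*(q^2 + q - 6) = (q - 5)*(q - 2)*(q + 3)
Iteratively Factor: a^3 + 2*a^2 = (a)*(a^2 + 2*a) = a*(a + 2)*(a)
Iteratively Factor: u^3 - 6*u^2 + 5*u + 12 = (u - 3)*(u^2 - 3*u - 4) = (u - 4)*(u - 3)*(u + 1)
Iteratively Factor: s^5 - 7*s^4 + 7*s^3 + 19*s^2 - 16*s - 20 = (s - 2)*(s^4 - 5*s^3 - 3*s^2 + 13*s + 10) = (s - 2)*(s + 1)*(s^3 - 6*s^2 + 3*s + 10) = (s - 2)^2*(s + 1)*(s^2 - 4*s - 5) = (s - 5)*(s - 2)^2*(s + 1)*(s + 1)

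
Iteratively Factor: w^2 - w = (w - 1)*(w)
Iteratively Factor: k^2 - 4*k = (k)*(k - 4)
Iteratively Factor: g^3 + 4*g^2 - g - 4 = (g + 1)*(g^2 + 3*g - 4) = (g + 1)*(g + 4)*(g - 1)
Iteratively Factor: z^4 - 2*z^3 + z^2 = (z - 1)*(z^3 - z^2) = (z - 1)^2*(z^2) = z*(z - 1)^2*(z)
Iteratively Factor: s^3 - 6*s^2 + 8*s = (s)*(s^2 - 6*s + 8) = s*(s - 4)*(s - 2)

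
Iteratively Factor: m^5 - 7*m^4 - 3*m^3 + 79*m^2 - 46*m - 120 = (m - 4)*(m^4 - 3*m^3 - 15*m^2 + 19*m + 30) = (m - 4)*(m + 3)*(m^3 - 6*m^2 + 3*m + 10) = (m - 4)*(m - 2)*(m + 3)*(m^2 - 4*m - 5) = (m - 5)*(m - 4)*(m - 2)*(m + 3)*(m + 1)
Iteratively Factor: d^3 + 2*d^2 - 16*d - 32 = (d - 4)*(d^2 + 6*d + 8) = (d - 4)*(d + 4)*(d + 2)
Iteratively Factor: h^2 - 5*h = (h)*(h - 5)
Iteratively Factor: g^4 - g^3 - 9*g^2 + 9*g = (g - 3)*(g^3 + 2*g^2 - 3*g) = (g - 3)*(g + 3)*(g^2 - g) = g*(g - 3)*(g + 3)*(g - 1)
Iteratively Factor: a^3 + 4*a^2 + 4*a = (a + 2)*(a^2 + 2*a) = a*(a + 2)*(a + 2)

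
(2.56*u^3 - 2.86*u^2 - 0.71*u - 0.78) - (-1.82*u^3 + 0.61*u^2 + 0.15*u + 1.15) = 4.38*u^3 - 3.47*u^2 - 0.86*u - 1.93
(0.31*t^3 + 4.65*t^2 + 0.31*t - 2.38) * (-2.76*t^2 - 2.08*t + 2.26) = -0.8556*t^5 - 13.4788*t^4 - 9.827*t^3 + 16.433*t^2 + 5.651*t - 5.3788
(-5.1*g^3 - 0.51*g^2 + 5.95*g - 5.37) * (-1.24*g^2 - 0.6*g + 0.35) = 6.324*g^5 + 3.6924*g^4 - 8.857*g^3 + 2.9103*g^2 + 5.3045*g - 1.8795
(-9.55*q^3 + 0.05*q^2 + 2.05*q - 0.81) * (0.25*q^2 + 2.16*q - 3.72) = -2.3875*q^5 - 20.6155*q^4 + 36.1465*q^3 + 4.0395*q^2 - 9.3756*q + 3.0132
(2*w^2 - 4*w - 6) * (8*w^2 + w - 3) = 16*w^4 - 30*w^3 - 58*w^2 + 6*w + 18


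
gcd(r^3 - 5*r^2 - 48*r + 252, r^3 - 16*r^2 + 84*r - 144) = r^2 - 12*r + 36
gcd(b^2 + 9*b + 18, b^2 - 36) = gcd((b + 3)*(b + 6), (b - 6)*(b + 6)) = b + 6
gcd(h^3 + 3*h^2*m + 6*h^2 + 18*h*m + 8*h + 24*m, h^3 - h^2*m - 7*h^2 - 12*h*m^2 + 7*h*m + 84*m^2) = h + 3*m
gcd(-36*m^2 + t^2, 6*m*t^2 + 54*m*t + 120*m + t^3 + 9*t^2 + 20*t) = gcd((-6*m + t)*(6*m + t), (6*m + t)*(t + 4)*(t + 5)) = 6*m + t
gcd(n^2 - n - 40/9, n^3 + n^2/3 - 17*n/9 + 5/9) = n + 5/3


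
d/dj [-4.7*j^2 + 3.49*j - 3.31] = 3.49 - 9.4*j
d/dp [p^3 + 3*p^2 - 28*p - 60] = 3*p^2 + 6*p - 28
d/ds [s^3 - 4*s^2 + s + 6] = 3*s^2 - 8*s + 1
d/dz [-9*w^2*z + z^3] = -9*w^2 + 3*z^2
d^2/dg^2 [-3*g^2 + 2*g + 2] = -6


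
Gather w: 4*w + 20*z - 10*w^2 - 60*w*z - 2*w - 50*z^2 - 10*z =-10*w^2 + w*(2 - 60*z) - 50*z^2 + 10*z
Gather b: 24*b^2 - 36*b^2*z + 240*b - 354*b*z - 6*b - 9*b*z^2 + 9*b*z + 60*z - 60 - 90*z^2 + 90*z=b^2*(24 - 36*z) + b*(-9*z^2 - 345*z + 234) - 90*z^2 + 150*z - 60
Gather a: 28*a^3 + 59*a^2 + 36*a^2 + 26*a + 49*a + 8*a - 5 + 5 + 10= 28*a^3 + 95*a^2 + 83*a + 10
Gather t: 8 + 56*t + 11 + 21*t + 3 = 77*t + 22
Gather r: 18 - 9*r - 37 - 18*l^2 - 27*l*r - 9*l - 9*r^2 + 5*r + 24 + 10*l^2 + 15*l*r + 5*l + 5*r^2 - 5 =-8*l^2 - 4*l - 4*r^2 + r*(-12*l - 4)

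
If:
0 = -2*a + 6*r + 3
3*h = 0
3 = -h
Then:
No Solution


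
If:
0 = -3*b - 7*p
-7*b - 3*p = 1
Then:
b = -7/40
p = 3/40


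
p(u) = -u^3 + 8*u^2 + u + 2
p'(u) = -3*u^2 + 16*u + 1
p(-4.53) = 254.60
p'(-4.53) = -133.04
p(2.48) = 38.43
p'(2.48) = 22.23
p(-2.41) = 60.05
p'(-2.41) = -54.98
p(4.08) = 71.33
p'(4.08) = 16.34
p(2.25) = 33.36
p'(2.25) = 21.81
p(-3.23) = 115.93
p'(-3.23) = -81.98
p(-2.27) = 52.65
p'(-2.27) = -50.78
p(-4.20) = 213.01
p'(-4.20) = -119.12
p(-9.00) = 1370.00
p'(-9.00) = -386.00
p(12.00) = -562.00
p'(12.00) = -239.00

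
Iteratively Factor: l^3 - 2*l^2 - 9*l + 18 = (l + 3)*(l^2 - 5*l + 6) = (l - 2)*(l + 3)*(l - 3)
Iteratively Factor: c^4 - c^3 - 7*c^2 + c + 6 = (c + 1)*(c^3 - 2*c^2 - 5*c + 6) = (c + 1)*(c + 2)*(c^2 - 4*c + 3) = (c - 3)*(c + 1)*(c + 2)*(c - 1)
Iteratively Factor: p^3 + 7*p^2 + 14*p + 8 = (p + 4)*(p^2 + 3*p + 2) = (p + 2)*(p + 4)*(p + 1)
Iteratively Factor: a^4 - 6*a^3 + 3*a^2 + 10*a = (a + 1)*(a^3 - 7*a^2 + 10*a) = (a - 5)*(a + 1)*(a^2 - 2*a) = a*(a - 5)*(a + 1)*(a - 2)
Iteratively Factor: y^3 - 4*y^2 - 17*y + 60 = (y - 3)*(y^2 - y - 20) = (y - 5)*(y - 3)*(y + 4)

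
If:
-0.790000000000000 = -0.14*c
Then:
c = 5.64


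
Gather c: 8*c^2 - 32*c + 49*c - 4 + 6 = 8*c^2 + 17*c + 2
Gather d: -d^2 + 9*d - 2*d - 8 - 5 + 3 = -d^2 + 7*d - 10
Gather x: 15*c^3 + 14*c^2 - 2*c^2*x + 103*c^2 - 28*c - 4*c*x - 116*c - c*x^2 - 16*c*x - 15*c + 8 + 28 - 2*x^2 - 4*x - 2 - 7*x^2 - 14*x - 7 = 15*c^3 + 117*c^2 - 159*c + x^2*(-c - 9) + x*(-2*c^2 - 20*c - 18) + 27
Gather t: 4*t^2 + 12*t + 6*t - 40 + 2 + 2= 4*t^2 + 18*t - 36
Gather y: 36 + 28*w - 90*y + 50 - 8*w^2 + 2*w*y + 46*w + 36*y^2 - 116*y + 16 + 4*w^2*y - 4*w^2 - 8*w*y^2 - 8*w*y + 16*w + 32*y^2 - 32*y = -12*w^2 + 90*w + y^2*(68 - 8*w) + y*(4*w^2 - 6*w - 238) + 102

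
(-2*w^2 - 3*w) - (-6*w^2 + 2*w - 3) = 4*w^2 - 5*w + 3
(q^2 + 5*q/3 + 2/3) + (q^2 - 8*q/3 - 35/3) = 2*q^2 - q - 11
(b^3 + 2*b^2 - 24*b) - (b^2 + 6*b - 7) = b^3 + b^2 - 30*b + 7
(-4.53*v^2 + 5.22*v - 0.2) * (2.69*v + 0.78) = -12.1857*v^3 + 10.5084*v^2 + 3.5336*v - 0.156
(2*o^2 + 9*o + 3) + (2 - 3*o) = 2*o^2 + 6*o + 5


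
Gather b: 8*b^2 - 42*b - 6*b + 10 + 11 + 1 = 8*b^2 - 48*b + 22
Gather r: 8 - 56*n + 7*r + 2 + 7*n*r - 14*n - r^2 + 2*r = -70*n - r^2 + r*(7*n + 9) + 10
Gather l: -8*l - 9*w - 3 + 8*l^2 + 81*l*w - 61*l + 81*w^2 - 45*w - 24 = 8*l^2 + l*(81*w - 69) + 81*w^2 - 54*w - 27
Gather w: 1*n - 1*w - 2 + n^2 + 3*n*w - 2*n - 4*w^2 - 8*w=n^2 - n - 4*w^2 + w*(3*n - 9) - 2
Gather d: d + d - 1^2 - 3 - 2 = 2*d - 6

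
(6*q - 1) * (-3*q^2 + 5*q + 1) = -18*q^3 + 33*q^2 + q - 1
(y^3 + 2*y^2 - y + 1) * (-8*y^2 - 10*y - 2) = -8*y^5 - 26*y^4 - 14*y^3 - 2*y^2 - 8*y - 2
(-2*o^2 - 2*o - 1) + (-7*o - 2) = -2*o^2 - 9*o - 3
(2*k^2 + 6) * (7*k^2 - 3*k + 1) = 14*k^4 - 6*k^3 + 44*k^2 - 18*k + 6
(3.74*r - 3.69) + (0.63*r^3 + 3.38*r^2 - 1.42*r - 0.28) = 0.63*r^3 + 3.38*r^2 + 2.32*r - 3.97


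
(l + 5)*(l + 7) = l^2 + 12*l + 35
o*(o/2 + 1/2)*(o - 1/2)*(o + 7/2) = o^4/2 + 2*o^3 + 5*o^2/8 - 7*o/8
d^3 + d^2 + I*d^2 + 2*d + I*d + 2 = (d + 1)*(d - I)*(d + 2*I)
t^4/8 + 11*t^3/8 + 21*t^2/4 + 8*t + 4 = (t/4 + 1)*(t/2 + 1/2)*(t + 2)*(t + 4)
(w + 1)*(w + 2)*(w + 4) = w^3 + 7*w^2 + 14*w + 8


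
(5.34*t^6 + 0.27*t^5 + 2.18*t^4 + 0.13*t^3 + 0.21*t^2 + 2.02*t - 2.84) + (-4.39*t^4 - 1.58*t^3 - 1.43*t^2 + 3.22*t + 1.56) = 5.34*t^6 + 0.27*t^5 - 2.21*t^4 - 1.45*t^3 - 1.22*t^2 + 5.24*t - 1.28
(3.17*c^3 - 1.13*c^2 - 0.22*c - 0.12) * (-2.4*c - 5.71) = -7.608*c^4 - 15.3887*c^3 + 6.9803*c^2 + 1.5442*c + 0.6852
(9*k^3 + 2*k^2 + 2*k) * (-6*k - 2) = -54*k^4 - 30*k^3 - 16*k^2 - 4*k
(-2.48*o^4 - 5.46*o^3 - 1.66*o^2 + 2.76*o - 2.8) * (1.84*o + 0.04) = -4.5632*o^5 - 10.1456*o^4 - 3.2728*o^3 + 5.012*o^2 - 5.0416*o - 0.112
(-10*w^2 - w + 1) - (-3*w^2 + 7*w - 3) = -7*w^2 - 8*w + 4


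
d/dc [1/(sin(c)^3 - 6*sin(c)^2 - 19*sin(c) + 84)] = (-3*sin(c)^2 + 12*sin(c) + 19)*cos(c)/(sin(c)^3 - 6*sin(c)^2 - 19*sin(c) + 84)^2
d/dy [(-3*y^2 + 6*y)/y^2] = -6/y^2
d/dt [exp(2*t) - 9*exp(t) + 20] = (2*exp(t) - 9)*exp(t)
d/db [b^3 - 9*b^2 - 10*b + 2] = 3*b^2 - 18*b - 10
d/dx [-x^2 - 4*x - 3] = -2*x - 4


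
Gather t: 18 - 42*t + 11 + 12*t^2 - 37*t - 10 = 12*t^2 - 79*t + 19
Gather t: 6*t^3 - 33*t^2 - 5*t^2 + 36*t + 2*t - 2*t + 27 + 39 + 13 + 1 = 6*t^3 - 38*t^2 + 36*t + 80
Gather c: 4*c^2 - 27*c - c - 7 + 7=4*c^2 - 28*c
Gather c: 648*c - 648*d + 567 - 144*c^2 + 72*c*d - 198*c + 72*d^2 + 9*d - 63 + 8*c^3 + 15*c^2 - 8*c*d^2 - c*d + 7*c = 8*c^3 - 129*c^2 + c*(-8*d^2 + 71*d + 457) + 72*d^2 - 639*d + 504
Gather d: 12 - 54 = -42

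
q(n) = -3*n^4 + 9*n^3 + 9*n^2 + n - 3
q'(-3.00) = 514.00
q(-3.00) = -411.00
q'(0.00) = 1.00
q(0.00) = -3.00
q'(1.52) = 48.60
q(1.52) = 34.91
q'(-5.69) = 2983.37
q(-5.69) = -4519.92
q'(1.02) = 34.72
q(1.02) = 13.69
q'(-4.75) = 1810.75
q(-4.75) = -2296.43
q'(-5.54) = 2770.33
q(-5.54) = -4088.52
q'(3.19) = -56.37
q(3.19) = 73.27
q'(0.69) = 22.33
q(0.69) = 4.25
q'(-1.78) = 122.18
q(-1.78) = -57.14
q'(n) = -12*n^3 + 27*n^2 + 18*n + 1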